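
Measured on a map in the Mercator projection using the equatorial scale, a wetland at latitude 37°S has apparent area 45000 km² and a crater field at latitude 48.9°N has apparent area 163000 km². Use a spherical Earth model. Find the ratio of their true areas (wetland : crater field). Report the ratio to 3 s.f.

0.407

Mercator's areal exaggeration is sec²φ; hence true area = (apparent area) · cos²φ.
True area of wetland: 45000 × cos²(37°) = 45000 × 0.6378 = 28700 km².
True area of crater field: 163000 × cos²(48.9°) = 163000 × 0.4321 = 70440 km².
Ratio = 28700 / 70440 ≈ 0.407.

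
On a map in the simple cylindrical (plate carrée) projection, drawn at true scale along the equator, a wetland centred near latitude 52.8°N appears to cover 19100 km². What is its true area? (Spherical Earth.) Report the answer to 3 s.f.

For the equirectangular projection with φ₀ = 0 (plate carrée), h = 1 along meridians and k = sec φ along parallels.
Areal scale = h·k = 1 × sec φ; at 52.8°, h = 1.000, k = 1.654, so h·k = 1.654.
True area = apparent / (areal scale) = 19100 / 1.654 ≈ 11500 km².

11500 km²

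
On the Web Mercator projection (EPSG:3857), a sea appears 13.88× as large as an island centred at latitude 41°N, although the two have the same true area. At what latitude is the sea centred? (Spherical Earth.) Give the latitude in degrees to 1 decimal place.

For equal true areas on Mercator, apparent areas scale as sec²φ, so the ratio is cos²φ₂ / cos²φ₁.
cos²φ₂ / cos²φ₁ = 13.88  ⇒  cos φ₁ = cos 41° / √13.88 = 0.7547/3.726 = 0.2026.
φ₁ = arccos(0.2026) ≈ 78.3°.

78.3°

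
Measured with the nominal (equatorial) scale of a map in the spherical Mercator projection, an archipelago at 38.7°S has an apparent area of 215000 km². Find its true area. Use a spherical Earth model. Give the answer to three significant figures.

131000 km²

The Mercator projection is conformal; its linear scale factor is the same in every direction and equals sec φ = 1/cos φ.
Areal scale = k² = sec²φ = 1/cos²(38.7°) = 1/0.7804² = 1.642.
True area = apparent / (areal scale) = 215000 / 1.642 ≈ 131000 km².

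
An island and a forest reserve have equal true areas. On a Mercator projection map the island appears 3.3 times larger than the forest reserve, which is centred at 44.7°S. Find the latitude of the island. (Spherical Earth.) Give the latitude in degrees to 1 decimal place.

67.0°

Mercator areal scale is sec²φ, so apparent-area ratio = sec²φ₁ / sec²φ₂ = cos²φ₂ / cos²φ₁.
cos²φ₂ / cos²φ₁ = 3.3  ⇒  cos φ₁ = cos 44.7° / √3.3 = 0.7108/1.817 = 0.3913.
φ₁ = arccos(0.3913) ≈ 67.0°.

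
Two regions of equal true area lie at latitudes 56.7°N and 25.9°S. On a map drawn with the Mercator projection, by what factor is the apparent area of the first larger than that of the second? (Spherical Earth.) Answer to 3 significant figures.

2.68

Mercator is conformal with k = sec φ, so areal scale = k² = sec²φ.
At 56.7°: sec²(56.7°) = 1/0.5490² = 3.318.
At 25.9°: sec²(25.9°) = 1/0.8996² = 1.236.
Ratio = 3.318/1.236 = cos²(25.9°)/cos²(56.7°) ≈ 2.68.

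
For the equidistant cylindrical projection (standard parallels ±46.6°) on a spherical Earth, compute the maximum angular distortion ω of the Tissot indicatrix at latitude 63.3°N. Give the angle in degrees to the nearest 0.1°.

In the equirectangular projection with standard parallel φ₀ = 46.6° (x = Rλ cos φ₀, y = Rφ), meridians are true-scale (h = 1) and the parallel scale is k = cos φ₀ / cos φ.
At 63.3°: h = 1.000, k = 1.529; principal scales a = 1.529, b = 1.000.
sin(ω/2) = (a − b)/(a + b) = 0.5292/2.529 = 0.2092, so ω = 2 arcsin(0.2092) ≈ 24.2°.

24.2°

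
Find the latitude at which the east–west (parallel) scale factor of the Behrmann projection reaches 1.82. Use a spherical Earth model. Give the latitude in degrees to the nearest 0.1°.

61.6°

Behrmann is a cylindrical equal-area projection with standard parallels at ±30°. A cylindrical equal-area projection with standard parallel φ₀ has meridian scale h = cos φ / cos φ₀ and parallel scale k = cos φ₀ / cos φ (so areas are preserved, h·k = 1).
k = cos φ₀ / cos φ = 1.82  ⇒  cos φ = cos 30° / 1.82 = 0.4758.
φ = arccos(0.4758) ≈ 61.6°.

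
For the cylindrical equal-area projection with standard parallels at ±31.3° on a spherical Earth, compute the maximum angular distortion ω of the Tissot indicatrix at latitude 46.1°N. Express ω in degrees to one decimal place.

23.8°

Cylindrical equal-area (φ₀ = 31.3°): h = cos φ / cos 31.3° along meridians, k = cos 31.3° / cos φ along parallels; h·k = 1.
At 46.1°: h = 0.8115, k = 1.232; principal scales a = 1.232, b = 0.8115.
sin(ω/2) = (a − b)/(a + b) = 0.4208/2.044 = 0.2059, so ω = 2 arcsin(0.2059) ≈ 23.8°.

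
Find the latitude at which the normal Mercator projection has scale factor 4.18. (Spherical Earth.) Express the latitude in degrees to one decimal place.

Mercator scale is k = sec φ = 1/cos φ.
1/cos φ = 4.18  ⇒  cos φ = 0.2392  ⇒  φ = arccos(0.2392) ≈ 76.2°.

76.2°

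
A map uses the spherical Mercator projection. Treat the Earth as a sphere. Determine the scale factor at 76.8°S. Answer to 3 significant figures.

4.38

Mercator is conformal, so the point scale is isotropic: h = k = sec φ = 1/cos φ.
k = 1/cos 76.8° = 1/0.2284 = 4.379.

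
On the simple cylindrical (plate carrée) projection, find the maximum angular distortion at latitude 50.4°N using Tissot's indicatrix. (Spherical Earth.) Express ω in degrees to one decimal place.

Plate carrée maps x = Rλ, y = Rφ. The meridian scale is h = 1 and the parallel scale is k = 1/cos φ = sec φ.
At 50.4°: h = 1.000, k = 1.569; principal scales a = 1.569, b = 1.000.
sin(ω/2) = (a − b)/(a + b) = 0.5688/2.569 = 0.2214, so ω = 2 arcsin(0.2214) ≈ 25.6°.

25.6°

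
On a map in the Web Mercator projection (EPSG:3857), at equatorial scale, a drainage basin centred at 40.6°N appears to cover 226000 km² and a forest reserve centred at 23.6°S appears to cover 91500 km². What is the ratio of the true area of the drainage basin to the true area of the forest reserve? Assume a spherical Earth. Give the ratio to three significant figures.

Mercator's areal exaggeration is sec²φ; hence true area = (apparent area) · cos²φ.
True area of drainage basin: 226000 × cos²(40.6°) = 226000 × 0.5765 = 130300 km².
True area of forest reserve: 91500 × cos²(23.6°) = 91500 × 0.8397 = 76830 km².
Ratio = 130300 / 76830 ≈ 1.70.

1.70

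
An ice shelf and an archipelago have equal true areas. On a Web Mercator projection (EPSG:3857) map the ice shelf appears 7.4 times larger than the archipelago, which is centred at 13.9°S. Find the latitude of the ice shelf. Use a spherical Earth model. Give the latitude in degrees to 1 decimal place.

On Mercator, (apparent₁)/(apparent₂) = sec²φ₁ / sec²φ₂ when true areas are equal.
cos²φ₂ / cos²φ₁ = 7.4  ⇒  cos φ₁ = cos 13.9° / √7.4 = 0.9707/2.720 = 0.3568.
φ₁ = arccos(0.3568) ≈ 69.1°.

69.1°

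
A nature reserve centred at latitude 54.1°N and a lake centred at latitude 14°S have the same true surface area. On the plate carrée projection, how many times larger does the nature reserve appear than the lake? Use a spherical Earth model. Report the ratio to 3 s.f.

1.65

For the equirectangular projection with φ₀ = 0 (plate carrée), h = 1 along meridians and k = sec φ along parallels.
Areal scale at 54.1°: h·k = 1.000 × 1.705 = 1.705.
Areal scale at 14°: h·k = 1.000 × 1.031 = 1.031.
Ratio = 1.705/1.031 ≈ 1.65.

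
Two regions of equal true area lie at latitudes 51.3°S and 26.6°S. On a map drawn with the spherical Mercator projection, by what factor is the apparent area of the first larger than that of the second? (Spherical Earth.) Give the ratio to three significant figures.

2.05

On Mercator, area is exaggerated by sec²φ = 1/cos²φ.
At 51.3°: sec²(51.3°) = 1/0.6252² = 2.558.
At 26.6°: sec²(26.6°) = 1/0.8942² = 1.251.
Ratio = 2.558/1.251 = cos²(26.6°)/cos²(51.3°) ≈ 2.05.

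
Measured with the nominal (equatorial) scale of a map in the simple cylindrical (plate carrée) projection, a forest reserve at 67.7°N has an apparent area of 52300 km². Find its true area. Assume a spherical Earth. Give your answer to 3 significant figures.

19800 km²

For the equirectangular projection with φ₀ = 0 (plate carrée), h = 1 along meridians and k = sec φ along parallels.
Areal scale = h·k = 1 × sec φ; at 67.7°, h = 1.000, k = 2.635, so h·k = 2.635.
True area = apparent / (areal scale) = 52300 / 2.635 ≈ 19800 km².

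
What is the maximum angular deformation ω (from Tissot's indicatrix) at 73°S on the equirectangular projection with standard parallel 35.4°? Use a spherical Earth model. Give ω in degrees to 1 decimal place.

The equidistant cylindrical projection with φ₀ = 35.4° has h = 1 (meridians true) and k = cos φ₀ / cos φ along parallels.
At 73°: h = 1.000, k = 2.788; principal scales a = 2.788, b = 1.000.
sin(ω/2) = (a − b)/(a + b) = 1.788/3.788 = 0.4720, so ω = 2 arcsin(0.4720) ≈ 56.3°.

56.3°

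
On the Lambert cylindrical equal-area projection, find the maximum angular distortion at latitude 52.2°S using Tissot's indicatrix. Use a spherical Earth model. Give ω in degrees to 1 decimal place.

54.0°

The Lambert cylindrical equal-area projection is the cylindrical equal-area projection with its standard parallel at the equator (φ₀ = 0). A cylindrical equal-area projection with standard parallel φ₀ has meridian scale h = cos φ / cos φ₀ and parallel scale k = cos φ₀ / cos φ (so areas are preserved, h·k = 1).
At 52.2°: h = 0.6129, k = 1.632; principal scales a = 1.632, b = 0.6129.
sin(ω/2) = (a − b)/(a + b) = 1.019/2.244 = 0.4539, so ω = 2 arcsin(0.4539) ≈ 54.0°.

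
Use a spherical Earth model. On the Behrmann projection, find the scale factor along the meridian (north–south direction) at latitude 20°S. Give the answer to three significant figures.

The Behrmann projection is cylindrical equal-area with φ₀ = 30°. A cylindrical equal-area projection with standard parallel φ₀ has meridian scale h = cos φ / cos φ₀ and parallel scale k = cos φ₀ / cos φ (so areas are preserved, h·k = 1).
h = cos 20° / cos 30° = 0.9397/0.8660 = 1.085.

1.09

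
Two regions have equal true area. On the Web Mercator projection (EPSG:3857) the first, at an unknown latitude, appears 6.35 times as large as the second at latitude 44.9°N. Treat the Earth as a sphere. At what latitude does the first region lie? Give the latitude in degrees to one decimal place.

Mercator areal scale is sec²φ, so apparent-area ratio = sec²φ₁ / sec²φ₂ = cos²φ₂ / cos²φ₁.
cos²φ₂ / cos²φ₁ = 6.35  ⇒  cos φ₁ = cos 44.9° / √6.35 = 0.7083/2.520 = 0.2811.
φ₁ = arccos(0.2811) ≈ 73.7°.

73.7°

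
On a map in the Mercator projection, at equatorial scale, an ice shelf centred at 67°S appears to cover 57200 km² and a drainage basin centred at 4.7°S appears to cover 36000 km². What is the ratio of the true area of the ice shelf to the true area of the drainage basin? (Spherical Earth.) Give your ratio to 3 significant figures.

On Mercator the areal scale is sec²φ, so true area = apparent × cos²φ.
True area of ice shelf: 57200 × cos²(67°) = 57200 × 0.1527 = 8733 km².
True area of drainage basin: 36000 × cos²(4.7°) = 36000 × 0.9933 = 35760 km².
Ratio = 8733 / 35760 ≈ 0.244.

0.244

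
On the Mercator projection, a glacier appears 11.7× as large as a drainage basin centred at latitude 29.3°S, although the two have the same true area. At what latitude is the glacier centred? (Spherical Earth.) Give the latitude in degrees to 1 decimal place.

Mercator areal scale is sec²φ, so apparent-area ratio = sec²φ₁ / sec²φ₂ = cos²φ₂ / cos²φ₁.
cos²φ₂ / cos²φ₁ = 11.7  ⇒  cos φ₁ = cos 29.3° / √11.7 = 0.8721/3.421 = 0.2550.
φ₁ = arccos(0.2550) ≈ 75.2°.

75.2°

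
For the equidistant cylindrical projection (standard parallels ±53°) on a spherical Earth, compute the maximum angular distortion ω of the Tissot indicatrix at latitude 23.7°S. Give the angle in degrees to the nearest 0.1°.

23.9°

The equidistant cylindrical projection with φ₀ = 53° has h = 1 (meridians true) and k = cos φ₀ / cos φ along parallels.
At 23.7°: h = 1.000, k = 0.6572; principal scales a = 1.000, b = 0.6572.
sin(ω/2) = (a − b)/(a + b) = 0.3428/1.657 = 0.2068, so ω = 2 arcsin(0.2068) ≈ 23.9°.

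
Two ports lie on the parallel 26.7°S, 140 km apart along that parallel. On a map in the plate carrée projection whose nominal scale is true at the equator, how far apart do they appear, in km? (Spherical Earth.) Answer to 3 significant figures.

157 km

Plate carrée maps x = Rλ, y = Rφ. The meridian scale is h = 1 and the parallel scale is k = 1/cos φ = sec φ.
Along the parallel, k = sec 26.7° = 1/0.8934 = 1.119.
Map distance = 140 × 1.119 ≈ 157 km.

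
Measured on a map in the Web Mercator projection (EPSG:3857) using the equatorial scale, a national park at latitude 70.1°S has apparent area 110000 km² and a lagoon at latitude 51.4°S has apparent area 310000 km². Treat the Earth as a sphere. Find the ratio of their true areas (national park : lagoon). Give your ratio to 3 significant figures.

0.106

Mercator's areal exaggeration is sec²φ; hence true area = (apparent area) · cos²φ.
True area of national park: 110000 × cos²(70.1°) = 110000 × 0.1159 = 12740 km².
True area of lagoon: 310000 × cos²(51.4°) = 310000 × 0.3892 = 120700 km².
Ratio = 12740 / 120700 ≈ 0.106.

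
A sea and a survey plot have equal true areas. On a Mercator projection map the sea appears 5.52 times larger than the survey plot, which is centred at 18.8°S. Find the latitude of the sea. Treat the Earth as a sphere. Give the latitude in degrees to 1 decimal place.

66.2°

For equal true areas on Mercator, apparent areas scale as sec²φ, so the ratio is cos²φ₂ / cos²φ₁.
cos²φ₂ / cos²φ₁ = 5.52  ⇒  cos φ₁ = cos 18.8° / √5.52 = 0.9466/2.349 = 0.4029.
φ₁ = arccos(0.4029) ≈ 66.2°.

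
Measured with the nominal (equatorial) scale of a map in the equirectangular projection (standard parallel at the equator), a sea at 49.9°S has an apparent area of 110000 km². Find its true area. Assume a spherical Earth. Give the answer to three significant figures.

70900 km²

For the equirectangular projection with φ₀ = 0 (plate carrée), h = 1 along meridians and k = sec φ along parallels.
Areal scale = h·k = 1 × sec φ; at 49.9°, h = 1.000, k = 1.552, so h·k = 1.552.
True area = apparent / (areal scale) = 110000 / 1.552 ≈ 70900 km².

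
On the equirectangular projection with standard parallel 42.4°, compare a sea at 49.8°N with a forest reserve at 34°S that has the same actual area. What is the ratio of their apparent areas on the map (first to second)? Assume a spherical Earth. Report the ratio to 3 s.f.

The equidistant cylindrical projection with φ₀ = 42.4° has h = 1 (meridians true) and k = cos φ₀ / cos φ along parallels.
Areal scale at 49.8°: h·k = 1.000 × 1.144 = 1.144.
Areal scale at 34°: h·k = 1.000 × 0.8907 = 0.8907.
Ratio = 1.144/0.8907 ≈ 1.28.

1.28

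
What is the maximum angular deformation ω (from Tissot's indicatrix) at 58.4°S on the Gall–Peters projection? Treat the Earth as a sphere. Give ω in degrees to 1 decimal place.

33.8°

The Gall–Peters projection is cylindrical equal-area with φ₀ = 45°. Cylindrical equal-area (φ₀ = 45°): h = cos φ / cos 45° along meridians, k = cos 45° / cos φ along parallels; h·k = 1.
At 58.4°: h = 0.7410, k = 1.349; principal scales a = 1.349, b = 0.7410.
sin(ω/2) = (a − b)/(a + b) = 0.6084/2.091 = 0.2911, so ω = 2 arcsin(0.2911) ≈ 33.8°.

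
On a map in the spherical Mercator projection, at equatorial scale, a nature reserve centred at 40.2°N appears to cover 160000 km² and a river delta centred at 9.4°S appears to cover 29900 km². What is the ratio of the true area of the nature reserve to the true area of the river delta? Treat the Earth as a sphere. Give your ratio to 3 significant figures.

3.21

Mercator's areal exaggeration is sec²φ; hence true area = (apparent area) · cos²φ.
True area of nature reserve: 160000 × cos²(40.2°) = 160000 × 0.5834 = 93340 km².
True area of river delta: 29900 × cos²(9.4°) = 29900 × 0.9733 = 29100 km².
Ratio = 93340 / 29100 ≈ 3.21.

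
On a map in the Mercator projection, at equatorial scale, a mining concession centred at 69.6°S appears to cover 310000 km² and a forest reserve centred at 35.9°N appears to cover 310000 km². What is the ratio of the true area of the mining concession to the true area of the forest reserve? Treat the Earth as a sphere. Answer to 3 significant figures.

0.185

Since Mercator area scale is 1/cos²φ, the true area equals the apparent area multiplied by cos²φ.
True area of mining concession: 310000 × cos²(69.6°) = 310000 × 0.1215 = 37670 km².
True area of forest reserve: 310000 × cos²(35.9°) = 310000 × 0.6562 = 203400 km².
Ratio = 37670 / 203400 ≈ 0.185.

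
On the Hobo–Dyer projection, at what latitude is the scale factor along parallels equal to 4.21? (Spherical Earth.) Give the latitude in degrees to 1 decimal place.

79.1°

The Hobo–Dyer projection is cylindrical equal-area with φ₀ = 37.5°. A cylindrical equal-area projection with standard parallel φ₀ has meridian scale h = cos φ / cos φ₀ and parallel scale k = cos φ₀ / cos φ (so areas are preserved, h·k = 1).
k = cos φ₀ / cos φ = 4.21  ⇒  cos φ = cos 37.5° / 4.21 = 0.1884.
φ = arccos(0.1884) ≈ 79.1°.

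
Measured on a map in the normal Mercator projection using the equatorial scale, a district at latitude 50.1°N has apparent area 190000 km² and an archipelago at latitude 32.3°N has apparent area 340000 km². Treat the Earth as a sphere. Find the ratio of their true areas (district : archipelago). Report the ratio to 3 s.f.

0.322

Mercator's areal exaggeration is sec²φ; hence true area = (apparent area) · cos²φ.
True area of district: 190000 × cos²(50.1°) = 190000 × 0.4115 = 78180 km².
True area of archipelago: 340000 × cos²(32.3°) = 340000 × 0.7145 = 242900 km².
Ratio = 78180 / 242900 ≈ 0.322.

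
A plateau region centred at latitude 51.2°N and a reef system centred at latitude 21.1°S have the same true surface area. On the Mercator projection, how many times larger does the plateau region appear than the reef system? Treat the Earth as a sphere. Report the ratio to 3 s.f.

On Mercator, area is exaggerated by sec²φ = 1/cos²φ.
At 51.2°: sec²(51.2°) = 1/0.6266² = 2.547.
At 21.1°: sec²(21.1°) = 1/0.9330² = 1.149.
Ratio = 2.547/1.149 = cos²(21.1°)/cos²(51.2°) ≈ 2.22.

2.22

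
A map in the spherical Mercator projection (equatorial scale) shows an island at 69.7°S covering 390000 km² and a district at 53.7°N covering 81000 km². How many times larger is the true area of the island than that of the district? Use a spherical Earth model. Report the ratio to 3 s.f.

1.65

Since Mercator area scale is 1/cos²φ, the true area equals the apparent area multiplied by cos²φ.
True area of island: 390000 × cos²(69.7°) = 390000 × 0.1204 = 46940 km².
True area of district: 81000 × cos²(53.7°) = 81000 × 0.3505 = 28390 km².
Ratio = 46940 / 28390 ≈ 1.65.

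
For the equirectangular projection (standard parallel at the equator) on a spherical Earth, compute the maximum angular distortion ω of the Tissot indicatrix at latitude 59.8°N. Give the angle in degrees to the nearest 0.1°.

In the plate carrée (x = Rλ, y = Rφ), meridians are true-scale (h = 1) and parallels are stretched by k = sec φ.
At 59.8°: h = 1.000, k = 1.988; principal scales a = 1.988, b = 1.000.
sin(ω/2) = (a − b)/(a + b) = 0.9880/2.988 = 0.3307, so ω = 2 arcsin(0.3307) ≈ 38.6°.

38.6°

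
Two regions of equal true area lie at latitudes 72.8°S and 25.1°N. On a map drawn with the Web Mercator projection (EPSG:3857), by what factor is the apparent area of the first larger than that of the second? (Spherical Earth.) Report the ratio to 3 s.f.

9.38

Mercator areal scale is sec²φ.
At 72.8°: sec²(72.8°) = 1/0.2957² = 11.44.
At 25.1°: sec²(25.1°) = 1/0.9056² = 1.219.
Ratio = 11.44/1.219 = cos²(25.1°)/cos²(72.8°) ≈ 9.38.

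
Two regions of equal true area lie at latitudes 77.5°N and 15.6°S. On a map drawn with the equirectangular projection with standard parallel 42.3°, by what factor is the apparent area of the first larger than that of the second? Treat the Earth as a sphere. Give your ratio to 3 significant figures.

The equidistant cylindrical projection with φ₀ = 42.3° has h = 1 (meridians true) and k = cos φ₀ / cos φ along parallels.
Areal scale at 77.5°: h·k = 1.000 × 3.417 = 3.417.
Areal scale at 15.6°: h·k = 1.000 × 0.7679 = 0.7679.
Ratio = 3.417/0.7679 ≈ 4.45.

4.45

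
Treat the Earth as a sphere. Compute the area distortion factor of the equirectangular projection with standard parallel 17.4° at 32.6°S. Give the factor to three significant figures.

With standard parallel φ₀ = 17.4°, the equirectangular projection gives x = Rλ cos φ₀, y = Rφ, so h = 1 and k = cos 17.4° / cos φ.
Areal scale = h·k = 1 × cos φ₀ / cos φ; at 32.6°, h = 1.000, k = 1.133, so h·k = 1.133.

1.13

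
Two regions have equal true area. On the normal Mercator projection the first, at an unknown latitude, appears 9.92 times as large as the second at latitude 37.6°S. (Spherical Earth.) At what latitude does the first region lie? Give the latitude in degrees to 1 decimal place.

75.4°

On Mercator, (apparent₁)/(apparent₂) = sec²φ₁ / sec²φ₂ when true areas are equal.
cos²φ₂ / cos²φ₁ = 9.92  ⇒  cos φ₁ = cos 37.6° / √9.92 = 0.7923/3.150 = 0.2516.
φ₁ = arccos(0.2516) ≈ 75.4°.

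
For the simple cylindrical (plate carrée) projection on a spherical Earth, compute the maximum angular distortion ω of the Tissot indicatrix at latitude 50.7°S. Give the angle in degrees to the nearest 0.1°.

25.9°

Plate carrée maps x = Rλ, y = Rφ. The meridian scale is h = 1 and the parallel scale is k = 1/cos φ = sec φ.
At 50.7°: h = 1.000, k = 1.579; principal scales a = 1.579, b = 1.000.
sin(ω/2) = (a − b)/(a + b) = 0.5788/2.579 = 0.2245, so ω = 2 arcsin(0.2245) ≈ 25.9°.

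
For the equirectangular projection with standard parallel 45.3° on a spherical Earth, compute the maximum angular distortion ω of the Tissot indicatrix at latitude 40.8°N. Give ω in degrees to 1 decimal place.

The equidistant cylindrical projection with φ₀ = 45.3° has h = 1 (meridians true) and k = cos φ₀ / cos φ along parallels.
At 40.8°: h = 1.000, k = 0.9292; principal scales a = 1.000, b = 0.9292.
sin(ω/2) = (a − b)/(a + b) = 0.07081/1.929 = 0.03670, so ω = 2 arcsin(0.03670) ≈ 4.2°.

4.2°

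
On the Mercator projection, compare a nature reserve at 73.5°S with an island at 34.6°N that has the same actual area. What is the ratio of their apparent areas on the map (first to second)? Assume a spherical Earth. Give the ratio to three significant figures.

8.40

Mercator is conformal with k = sec φ, so areal scale = k² = sec²φ.
At 73.5°: sec²(73.5°) = 1/0.2840² = 12.40.
At 34.6°: sec²(34.6°) = 1/0.8231² = 1.476.
Ratio = 12.40/1.476 = cos²(34.6°)/cos²(73.5°) ≈ 8.40.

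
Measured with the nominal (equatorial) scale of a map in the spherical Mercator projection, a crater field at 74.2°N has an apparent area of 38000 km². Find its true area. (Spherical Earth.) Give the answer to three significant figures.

Mercator is conformal, so the point scale is isotropic: h = k = sec φ = 1/cos φ.
Areal scale = k² = sec²φ = 1/cos²(74.2°) = 1/0.2723² = 13.49.
True area = apparent / (areal scale) = 38000 / 13.49 ≈ 2820 km².

2820 km²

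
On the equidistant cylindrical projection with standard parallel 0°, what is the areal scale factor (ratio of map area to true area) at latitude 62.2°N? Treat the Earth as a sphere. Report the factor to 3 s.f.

2.14

Plate carrée maps x = Rλ, y = Rφ. The meridian scale is h = 1 and the parallel scale is k = 1/cos φ = sec φ.
Areal scale = h·k = 1 × sec φ; at 62.2°, h = 1.000, k = 2.144, so h·k = 2.144.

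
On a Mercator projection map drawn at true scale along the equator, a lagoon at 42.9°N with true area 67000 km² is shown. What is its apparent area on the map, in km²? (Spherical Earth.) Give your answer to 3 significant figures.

125000 km²

Mercator is conformal, so the point scale is isotropic: h = k = sec φ = 1/cos φ.
Areal scale = k² = sec²φ = 1/cos²(42.9°) = 1/0.7325² = 1.864.
Apparent area = 67000 × 1.864 ≈ 125000 km².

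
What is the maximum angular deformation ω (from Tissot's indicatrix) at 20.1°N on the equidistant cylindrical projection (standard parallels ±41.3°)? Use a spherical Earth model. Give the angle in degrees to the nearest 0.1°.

In the equirectangular projection with standard parallel φ₀ = 41.3° (x = Rλ cos φ₀, y = Rφ), meridians are true-scale (h = 1) and the parallel scale is k = cos φ₀ / cos φ.
At 20.1°: h = 1.000, k = 0.8000; principal scales a = 1.000, b = 0.8000.
sin(ω/2) = (a − b)/(a + b) = 0.2000/1.800 = 0.1111, so ω = 2 arcsin(0.1111) ≈ 12.8°.

12.8°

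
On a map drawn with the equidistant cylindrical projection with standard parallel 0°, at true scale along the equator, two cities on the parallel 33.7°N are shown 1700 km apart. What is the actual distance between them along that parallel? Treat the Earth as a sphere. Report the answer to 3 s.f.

For the equirectangular projection with φ₀ = 0 (plate carrée), h = 1 along meridians and k = sec φ along parallels.
Along the parallel at 33.7°, map distances are exaggerated by k = sec 33.7° = 1.202.
True distance = 1700 / 1.202 = 1700 × cos 33.7° ≈ 1410 km.

1410 km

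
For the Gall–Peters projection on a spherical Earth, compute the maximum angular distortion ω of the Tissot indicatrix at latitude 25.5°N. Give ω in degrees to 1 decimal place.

Gall–Peters is a cylindrical equal-area projection with standard parallels at ±45°. For cylindrical equal-area with standard parallel φ₀, h = cos φ / cos φ₀ and k = cos φ₀ / cos φ, so h·k = 1.
At 25.5°: h = 1.276, k = 0.7834; principal scales a = 1.276, b = 0.7834.
sin(ω/2) = (a − b)/(a + b) = 0.4930/2.060 = 0.2393, so ω = 2 arcsin(0.2393) ≈ 27.7°.

27.7°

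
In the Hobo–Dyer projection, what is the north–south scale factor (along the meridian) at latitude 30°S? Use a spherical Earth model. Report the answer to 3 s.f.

1.09

Hobo–Dyer is a cylindrical equal-area projection with standard parallels at ±37.5°. For cylindrical equal-area with standard parallel φ₀, h = cos φ / cos φ₀ and k = cos φ₀ / cos φ, so h·k = 1.
h = cos 30° / cos 37.5° = 0.8660/0.7934 = 1.092.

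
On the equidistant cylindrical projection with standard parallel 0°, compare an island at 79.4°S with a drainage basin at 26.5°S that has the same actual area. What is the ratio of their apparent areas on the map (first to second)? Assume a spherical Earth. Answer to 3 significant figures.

4.87

Plate carrée maps x = Rλ, y = Rφ. The meridian scale is h = 1 and the parallel scale is k = 1/cos φ = sec φ.
Areal scale at 79.4°: h·k = 1.000 × 5.436 = 5.436.
Areal scale at 26.5°: h·k = 1.000 × 1.117 = 1.117.
Ratio = 5.436/1.117 ≈ 4.87.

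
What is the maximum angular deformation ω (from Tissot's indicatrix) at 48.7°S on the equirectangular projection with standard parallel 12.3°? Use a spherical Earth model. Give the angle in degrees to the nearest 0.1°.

22.3°

In the equirectangular projection with standard parallel φ₀ = 12.3° (x = Rλ cos φ₀, y = Rφ), meridians are true-scale (h = 1) and the parallel scale is k = cos φ₀ / cos φ.
At 48.7°: h = 1.000, k = 1.480; principal scales a = 1.480, b = 1.000.
sin(ω/2) = (a − b)/(a + b) = 0.4804/2.480 = 0.1937, so ω = 2 arcsin(0.1937) ≈ 22.3°.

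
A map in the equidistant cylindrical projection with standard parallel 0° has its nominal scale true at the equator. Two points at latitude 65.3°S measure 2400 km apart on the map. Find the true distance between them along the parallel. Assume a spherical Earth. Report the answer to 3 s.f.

1000 km

In the plate carrée (x = Rλ, y = Rφ), meridians are true-scale (h = 1) and parallels are stretched by k = sec φ.
Along the parallel at 65.3°, map distances are exaggerated by k = sec 65.3° = 2.393.
True distance = 2400 / 2.393 = 2400 × cos 65.3° ≈ 1000 km.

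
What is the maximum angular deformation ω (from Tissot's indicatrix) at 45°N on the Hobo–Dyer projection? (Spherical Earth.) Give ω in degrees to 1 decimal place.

Hobo–Dyer is a cylindrical equal-area projection with standard parallels at ±37.5°. For cylindrical equal-area with standard parallel φ₀, h = cos φ / cos φ₀ and k = cos φ₀ / cos φ, so h·k = 1.
At 45°: h = 0.8913, k = 1.122; principal scales a = 1.122, b = 0.8913.
sin(ω/2) = (a − b)/(a + b) = 0.2307/2.013 = 0.1146, so ω = 2 arcsin(0.1146) ≈ 13.2°.

13.2°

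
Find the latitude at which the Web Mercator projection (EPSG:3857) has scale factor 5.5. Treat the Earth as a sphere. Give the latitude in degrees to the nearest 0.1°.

Mercator scale is k = sec φ = 1/cos φ.
1/cos φ = 5.5  ⇒  cos φ = 0.1818  ⇒  φ = arccos(0.1818) ≈ 79.5°.

79.5°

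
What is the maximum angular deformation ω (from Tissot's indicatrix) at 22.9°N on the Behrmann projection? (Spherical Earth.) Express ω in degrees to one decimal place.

7.1°

Behrmann is a cylindrical equal-area projection with standard parallels at ±30°. For cylindrical equal-area with standard parallel φ₀, h = cos φ / cos φ₀ and k = cos φ₀ / cos φ, so h·k = 1.
At 22.9°: h = 1.064, k = 0.9401; principal scales a = 1.064, b = 0.9401.
sin(ω/2) = (a − b)/(a + b) = 0.1236/2.004 = 0.06167, so ω = 2 arcsin(0.06167) ≈ 7.1°.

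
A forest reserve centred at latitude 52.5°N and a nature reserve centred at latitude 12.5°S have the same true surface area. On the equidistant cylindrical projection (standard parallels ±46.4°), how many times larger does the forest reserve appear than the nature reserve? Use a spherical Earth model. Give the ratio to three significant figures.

The equidistant cylindrical projection with φ₀ = 46.4° has h = 1 (meridians true) and k = cos φ₀ / cos φ along parallels.
Areal scale at 52.5°: h·k = 1.000 × 1.133 = 1.133.
Areal scale at 12.5°: h·k = 1.000 × 0.7064 = 0.7064.
Ratio = 1.133/0.7064 ≈ 1.60.

1.60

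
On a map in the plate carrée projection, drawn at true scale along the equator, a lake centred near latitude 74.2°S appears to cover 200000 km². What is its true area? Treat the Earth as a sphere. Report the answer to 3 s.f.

54500 km²

In the plate carrée (x = Rλ, y = Rφ), meridians are true-scale (h = 1) and parallels are stretched by k = sec φ.
Areal scale = h·k = 1 × sec φ; at 74.2°, h = 1.000, k = 3.673, so h·k = 3.673.
True area = apparent / (areal scale) = 200000 / 3.673 ≈ 54500 km².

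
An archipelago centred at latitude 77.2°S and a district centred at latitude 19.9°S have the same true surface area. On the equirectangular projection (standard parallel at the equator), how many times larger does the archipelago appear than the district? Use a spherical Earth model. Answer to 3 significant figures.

4.24

Plate carrée maps x = Rλ, y = Rφ. The meridian scale is h = 1 and the parallel scale is k = 1/cos φ = sec φ.
Areal scale at 77.2°: h·k = 1.000 × 4.514 = 4.514.
Areal scale at 19.9°: h·k = 1.000 × 1.064 = 1.064.
Ratio = 4.514/1.064 ≈ 4.24.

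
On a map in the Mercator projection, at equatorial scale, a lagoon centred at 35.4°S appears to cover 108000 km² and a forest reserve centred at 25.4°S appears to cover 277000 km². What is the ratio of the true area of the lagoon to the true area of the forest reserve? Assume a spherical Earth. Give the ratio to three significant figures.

0.317

Mercator's areal exaggeration is sec²φ; hence true area = (apparent area) · cos²φ.
True area of lagoon: 108000 × cos²(35.4°) = 108000 × 0.6644 = 71760 km².
True area of forest reserve: 277000 × cos²(25.4°) = 277000 × 0.8160 = 226000 km².
Ratio = 71760 / 226000 ≈ 0.317.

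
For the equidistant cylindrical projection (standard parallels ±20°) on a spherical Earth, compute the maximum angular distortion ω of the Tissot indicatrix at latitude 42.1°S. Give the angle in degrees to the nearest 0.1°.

With standard parallel φ₀ = 20°, the equirectangular projection gives x = Rλ cos φ₀, y = Rφ, so h = 1 and k = cos 20° / cos φ.
At 42.1°: h = 1.000, k = 1.266; principal scales a = 1.266, b = 1.000.
sin(ω/2) = (a − b)/(a + b) = 0.2665/2.266 = 0.1176, so ω = 2 arcsin(0.1176) ≈ 13.5°.

13.5°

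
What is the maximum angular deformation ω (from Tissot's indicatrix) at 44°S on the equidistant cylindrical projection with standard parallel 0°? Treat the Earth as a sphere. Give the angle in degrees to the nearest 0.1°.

18.8°

For the equirectangular projection with φ₀ = 0 (plate carrée), h = 1 along meridians and k = sec φ along parallels.
At 44°: h = 1.000, k = 1.390; principal scales a = 1.390, b = 1.000.
sin(ω/2) = (a − b)/(a + b) = 0.3902/2.390 = 0.1632, so ω = 2 arcsin(0.1632) ≈ 18.8°.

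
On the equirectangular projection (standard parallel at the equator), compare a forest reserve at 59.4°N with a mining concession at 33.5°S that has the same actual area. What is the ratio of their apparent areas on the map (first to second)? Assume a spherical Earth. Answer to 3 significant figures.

1.64

In the plate carrée (x = Rλ, y = Rφ), meridians are true-scale (h = 1) and parallels are stretched by k = sec φ.
Areal scale at 59.4°: h·k = 1.000 × 1.964 = 1.964.
Areal scale at 33.5°: h·k = 1.000 × 1.199 = 1.199.
Ratio = 1.964/1.199 ≈ 1.64.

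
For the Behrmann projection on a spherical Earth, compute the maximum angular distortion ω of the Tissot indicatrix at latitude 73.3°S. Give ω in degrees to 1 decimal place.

The Behrmann projection is cylindrical equal-area with φ₀ = 30°. A cylindrical equal-area projection with standard parallel φ₀ has meridian scale h = cos φ / cos φ₀ and parallel scale k = cos φ₀ / cos φ (so areas are preserved, h·k = 1).
At 73.3°: h = 0.3318, k = 3.014; principal scales a = 3.014, b = 0.3318.
sin(ω/2) = (a − b)/(a + b) = 2.682/3.346 = 0.8016, so ω = 2 arcsin(0.8016) ≈ 106.6°.

106.6°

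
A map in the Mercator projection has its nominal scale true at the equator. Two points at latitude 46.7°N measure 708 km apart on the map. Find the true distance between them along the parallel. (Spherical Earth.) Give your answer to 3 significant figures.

486 km

The Mercator projection is conformal; its linear scale factor is the same in every direction and equals sec φ = 1/cos φ.
Along the parallel at 46.7°, map distances are exaggerated by k = sec 46.7° = 1.458.
True distance = 708 / 1.458 = 708 × cos 46.7° ≈ 486 km.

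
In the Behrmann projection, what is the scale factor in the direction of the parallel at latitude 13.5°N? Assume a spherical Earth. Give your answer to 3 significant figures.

The Behrmann projection is cylindrical equal-area with φ₀ = 30°. A cylindrical equal-area projection with standard parallel φ₀ has meridian scale h = cos φ / cos φ₀ and parallel scale k = cos φ₀ / cos φ (so areas are preserved, h·k = 1).
k = cos 30° / cos 13.5° = 0.8660/0.9724 = 0.8906.

0.891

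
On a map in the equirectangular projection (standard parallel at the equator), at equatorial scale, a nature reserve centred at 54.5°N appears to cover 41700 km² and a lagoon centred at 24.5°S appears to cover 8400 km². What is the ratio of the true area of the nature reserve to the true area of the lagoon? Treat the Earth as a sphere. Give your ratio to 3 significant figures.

On the plate carrée, areal scale = h·k = 1 × sec φ, so true area = apparent × cos φ.
True area of nature reserve: 41700 × cos(54.5°) = 41700 × 0.5807 = 24220 km².
True area of lagoon: 8400 × cos(24.5°) = 8400 × 0.9100 = 7644 km².
Ratio = 24220 / 7644 ≈ 3.17.

3.17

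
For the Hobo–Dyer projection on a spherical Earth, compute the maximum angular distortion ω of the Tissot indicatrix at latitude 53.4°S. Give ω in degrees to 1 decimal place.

Hobo–Dyer is a cylindrical equal-area projection with standard parallels at ±37.5°. Cylindrical equal-area (φ₀ = 37.5°): h = cos φ / cos 37.5° along meridians, k = cos 37.5° / cos φ along parallels; h·k = 1.
At 53.4°: h = 0.7515, k = 1.331; principal scales a = 1.331, b = 0.7515.
sin(ω/2) = (a − b)/(a + b) = 0.5791/2.082 = 0.2781, so ω = 2 arcsin(0.2781) ≈ 32.3°.

32.3°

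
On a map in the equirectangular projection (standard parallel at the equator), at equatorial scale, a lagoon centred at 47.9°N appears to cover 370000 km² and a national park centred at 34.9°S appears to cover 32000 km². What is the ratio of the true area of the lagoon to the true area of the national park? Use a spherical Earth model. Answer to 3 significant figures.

9.45

Plate carrée has h = 1 and k = sec φ, giving areal scale sec φ; true area = (apparent area) · cos φ.
True area of lagoon: 370000 × cos(47.9°) = 370000 × 0.6704 = 248100 km².
True area of national park: 32000 × cos(34.9°) = 32000 × 0.8202 = 26240 km².
Ratio = 248100 / 26240 ≈ 9.45.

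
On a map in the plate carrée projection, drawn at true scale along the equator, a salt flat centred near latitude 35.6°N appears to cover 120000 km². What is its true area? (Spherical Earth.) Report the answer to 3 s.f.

For the equirectangular projection with φ₀ = 0 (plate carrée), h = 1 along meridians and k = sec φ along parallels.
Areal scale = h·k = 1 × sec φ; at 35.6°, h = 1.000, k = 1.230, so h·k = 1.230.
True area = apparent / (areal scale) = 120000 / 1.230 ≈ 97600 km².

97600 km²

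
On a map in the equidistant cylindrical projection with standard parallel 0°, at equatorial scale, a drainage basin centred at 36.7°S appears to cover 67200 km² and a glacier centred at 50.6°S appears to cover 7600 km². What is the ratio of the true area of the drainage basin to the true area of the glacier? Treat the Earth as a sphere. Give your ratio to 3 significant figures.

11.2

Plate carrée has h = 1 and k = sec φ, giving areal scale sec φ; true area = (apparent area) · cos φ.
True area of drainage basin: 67200 × cos(36.7°) = 67200 × 0.8018 = 53880 km².
True area of glacier: 7600 × cos(50.6°) = 7600 × 0.6347 = 4824 km².
Ratio = 53880 / 4824 ≈ 11.2.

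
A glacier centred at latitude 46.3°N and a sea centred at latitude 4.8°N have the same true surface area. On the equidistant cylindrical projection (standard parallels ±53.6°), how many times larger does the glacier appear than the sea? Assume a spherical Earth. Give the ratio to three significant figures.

1.44

In the equirectangular projection with standard parallel φ₀ = 53.6° (x = Rλ cos φ₀, y = Rφ), meridians are true-scale (h = 1) and the parallel scale is k = cos φ₀ / cos φ.
Areal scale at 46.3°: h·k = 1.000 × 0.8589 = 0.8589.
Areal scale at 4.8°: h·k = 1.000 × 0.5955 = 0.5955.
Ratio = 0.8589/0.5955 ≈ 1.44.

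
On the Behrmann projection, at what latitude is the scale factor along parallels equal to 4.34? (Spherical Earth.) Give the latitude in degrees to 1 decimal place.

78.5°

The Behrmann projection is cylindrical equal-area with φ₀ = 30°. For cylindrical equal-area with standard parallel φ₀, h = cos φ / cos φ₀ and k = cos φ₀ / cos φ, so h·k = 1.
k = cos φ₀ / cos φ = 4.34  ⇒  cos φ = cos 30° / 4.34 = 0.1995.
φ = arccos(0.1995) ≈ 78.5°.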